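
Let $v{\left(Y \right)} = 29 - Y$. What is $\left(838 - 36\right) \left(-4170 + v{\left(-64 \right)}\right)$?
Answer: $-3269754$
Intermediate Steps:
$\left(838 - 36\right) \left(-4170 + v{\left(-64 \right)}\right) = \left(838 - 36\right) \left(-4170 + \left(29 - -64\right)\right) = 802 \left(-4170 + \left(29 + 64\right)\right) = 802 \left(-4170 + 93\right) = 802 \left(-4077\right) = -3269754$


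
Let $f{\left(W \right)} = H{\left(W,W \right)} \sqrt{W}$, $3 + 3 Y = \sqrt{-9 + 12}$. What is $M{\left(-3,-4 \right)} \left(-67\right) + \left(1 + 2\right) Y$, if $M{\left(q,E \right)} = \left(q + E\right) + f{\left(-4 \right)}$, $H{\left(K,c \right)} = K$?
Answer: $466 + \sqrt{3} + 536 i \approx 467.73 + 536.0 i$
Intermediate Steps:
$Y = -1 + \frac{\sqrt{3}}{3}$ ($Y = -1 + \frac{\sqrt{-9 + 12}}{3} = -1 + \frac{\sqrt{3}}{3} \approx -0.42265$)
$f{\left(W \right)} = W^{\frac{3}{2}}$ ($f{\left(W \right)} = W \sqrt{W} = W^{\frac{3}{2}}$)
$M{\left(q,E \right)} = E + q - 8 i$ ($M{\left(q,E \right)} = \left(q + E\right) + \left(-4\right)^{\frac{3}{2}} = \left(E + q\right) - 8 i = E + q - 8 i$)
$M{\left(-3,-4 \right)} \left(-67\right) + \left(1 + 2\right) Y = \left(-4 - 3 - 8 i\right) \left(-67\right) + \left(1 + 2\right) \left(-1 + \frac{\sqrt{3}}{3}\right) = \left(-7 - 8 i\right) \left(-67\right) + 3 \left(-1 + \frac{\sqrt{3}}{3}\right) = \left(469 + 536 i\right) - \left(3 - \sqrt{3}\right) = 466 + \sqrt{3} + 536 i$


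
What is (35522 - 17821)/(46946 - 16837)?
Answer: 17701/30109 ≈ 0.58790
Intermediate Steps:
(35522 - 17821)/(46946 - 16837) = 17701/30109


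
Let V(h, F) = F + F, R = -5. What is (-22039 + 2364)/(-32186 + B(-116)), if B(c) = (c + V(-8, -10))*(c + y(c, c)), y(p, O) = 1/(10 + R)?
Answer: 98375/82186 ≈ 1.1970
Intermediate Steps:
V(h, F) = 2*F
y(p, O) = 1/5 (y(p, O) = 1/(10 - 5) = 1/5)
B(c) = (-20 + c)*(1/5 + c) (B(c) = (c + 2*(-10))*(c + 1/5) = (c - 20)*(1/5 + c) = (-20 + c)*(1/5 + c))
(-22039 + 2364)/(-32186 + B(-116)) = (-22039 + 2364)/(-32186 + (-4 + (-116)**2 - 99/5*(-116))) = -19675/(-32186 + (-4 + 13456 + 11484/5)) = -19675/(-32186 + 78744/5) = -19675/(-82186/5) = -19675*(-5/82186) = 98375/82186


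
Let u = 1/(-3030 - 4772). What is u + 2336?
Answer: 18225471/7802 ≈ 2336.0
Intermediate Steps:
u = -1/7802 (u = 1/(-7802) = -1/7802 ≈ -0.00012817)
u + 2336 = -1/7802 + 2336 = 18225471/7802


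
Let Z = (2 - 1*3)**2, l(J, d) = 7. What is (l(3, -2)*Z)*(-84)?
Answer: -588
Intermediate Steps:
Z = 1 (Z = (2 - 3)**2 = (-1)**2 = 1)
(l(3, -2)*Z)*(-84) = (7*1)*(-84) = 7*(-84) = -588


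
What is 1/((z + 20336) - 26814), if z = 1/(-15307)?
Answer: -15307/99158747 ≈ -0.00015437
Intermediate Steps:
z = -1/15307 ≈ -6.5330e-5
1/((z + 20336) - 26814) = 1/((-1/15307 + 20336) - 26814) = 1/(311283151/15307 - 26814) = 1/(-99158747/15307) = -15307/99158747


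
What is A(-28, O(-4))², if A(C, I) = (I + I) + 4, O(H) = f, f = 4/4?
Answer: 36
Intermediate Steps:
f = 1 (f = 4*(¼) = 1)
O(H) = 1
A(C, I) = 4 + 2*I (A(C, I) = 2*I + 4 = 4 + 2*I)
A(-28, O(-4))² = (4 + 2*1)² = (4 + 2)² = 6² = 36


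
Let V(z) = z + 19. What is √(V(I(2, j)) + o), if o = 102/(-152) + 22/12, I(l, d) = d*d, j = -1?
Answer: 5*√11001/114 ≈ 4.6003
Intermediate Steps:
I(l, d) = d²
V(z) = 19 + z
o = 265/228 (o = 102*(-1/152) + 22*(1/12) = -51/76 + 11/6 = 265/228 ≈ 1.1623)
√(V(I(2, j)) + o) = √((19 + (-1)²) + 265/228) = √((19 + 1) + 265/228) = √(20 + 265/228) = √(4825/228) = 5*√11001/114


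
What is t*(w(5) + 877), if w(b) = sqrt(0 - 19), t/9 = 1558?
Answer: 12297294 + 14022*I*sqrt(19) ≈ 1.2297e+7 + 61121.0*I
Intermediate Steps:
t = 14022 (t = 9*1558 = 14022)
w(b) = I*sqrt(19) (w(b) = sqrt(-19) = I*sqrt(19))
t*(w(5) + 877) = 14022*(I*sqrt(19) + 877) = 14022*(877 + I*sqrt(19)) = 12297294 + 14022*I*sqrt(19)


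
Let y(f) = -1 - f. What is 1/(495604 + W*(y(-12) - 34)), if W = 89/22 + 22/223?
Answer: 4906/2430965611 ≈ 2.0181e-6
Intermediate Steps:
W = 20331/4906 (W = 89*(1/22) + 22*(1/223) = 89/22 + 22/223 = 20331/4906 ≈ 4.1441)
1/(495604 + W*(y(-12) - 34)) = 1/(495604 + 20331*((-1 - 1*(-12)) - 34)/4906) = 1/(495604 + 20331*((-1 + 12) - 34)/4906) = 1/(495604 + 20331*(11 - 34)/4906) = 1/(495604 + (20331/4906)*(-23)) = 1/(495604 - 467613/4906) = 1/(2430965611/4906) = 4906/2430965611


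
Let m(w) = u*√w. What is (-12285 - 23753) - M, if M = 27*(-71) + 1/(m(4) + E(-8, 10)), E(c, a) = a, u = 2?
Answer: -477695/14 ≈ -34121.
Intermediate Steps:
m(w) = 2*√w
M = -26837/14 (M = 27*(-71) + 1/(2*√4 + 10) = -1917 + 1/(2*2 + 10) = -1917 + 1/(4 + 10) = -1917 + 1/14 = -26837/14 ≈ -1916.9)
(-12285 - 23753) - M = (-12285 - 23753) - 1*(-26837/14) = -36038 + 26837/14 = -477695/14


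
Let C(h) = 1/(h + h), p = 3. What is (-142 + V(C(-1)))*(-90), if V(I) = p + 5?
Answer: 12060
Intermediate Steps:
C(h) = 1/(2*h)
V(I) = 8 (V(I) = 3 + 5 = 8)
(-142 + V(C(-1)))*(-90) = (-142 + 8)*(-90) = -134*(-90) = 12060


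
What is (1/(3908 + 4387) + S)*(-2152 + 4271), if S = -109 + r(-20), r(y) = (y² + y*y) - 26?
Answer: 11688776944/8295 ≈ 1.4091e+6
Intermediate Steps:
r(y) = -26 + 2*y² (r(y) = (y² + y²) - 26 = 2*y² - 26 = -26 + 2*y²)
S = 665 (S = -109 + (-26 + 2*(-20)²) = -109 + (-26 + 2*400) = -109 + (-26 + 800) = -109 + 774 = 665)
(1/(3908 + 4387) + S)*(-2152 + 4271) = (1/(3908 + 4387) + 665)*(-2152 + 4271) = (1/8295 + 665)*2119 = (5516176/8295)*2119 = 11688776944/8295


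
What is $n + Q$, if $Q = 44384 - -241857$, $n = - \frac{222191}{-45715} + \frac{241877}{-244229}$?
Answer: $\frac{3195903574113819}{11164928735} \approx 2.8625 \cdot 10^{5}$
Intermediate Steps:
$n = \frac{43208078684}{11164928735}$ ($n = \left(-222191\right) \left(- \frac{1}{45715}\right) + 241877 \left(- \frac{1}{244229}\right) = \frac{222191}{45715} - \frac{241877}{244229} = \frac{43208078684}{11164928735} \approx 3.87$)
$Q = 286241$ ($Q = 44384 + 241857 = 286241$)
$n + Q = \frac{43208078684}{11164928735} + 286241 = \frac{3195903574113819}{11164928735}$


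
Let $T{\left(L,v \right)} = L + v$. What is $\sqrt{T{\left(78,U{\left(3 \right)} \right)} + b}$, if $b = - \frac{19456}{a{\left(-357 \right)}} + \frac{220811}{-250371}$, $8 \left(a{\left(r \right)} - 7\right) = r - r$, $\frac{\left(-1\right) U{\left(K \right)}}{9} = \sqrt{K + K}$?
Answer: $\frac{\sqrt{-102474158066819 - 341288471601 \sqrt{6}}}{194733} \approx 52.195 i$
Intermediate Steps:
$U{\left(K \right)} = - 9 \sqrt{2} \sqrt{K}$ ($U{\left(K \right)} = - 9 \sqrt{K + K} = - 9 \sqrt{2 K} = - 9 \sqrt{2} \sqrt{K}$)
$a{\left(r \right)} = 7$ ($a{\left(r \right)} = 7 + \frac{r - r}{8} = 7 + \frac{1}{8} \cdot 0 = 7 + 0 = 7$)
$b = - \frac{4872763853}{1752597}$ ($b = - \frac{19456}{7} + \frac{220811}{-250371} = \left(-19456\right) \frac{1}{7} + 220811 \left(- \frac{1}{250371}\right) = - \frac{19456}{7} - \frac{220811}{250371} = - \frac{4872763853}{1752597} \approx -2780.3$)
$\sqrt{T{\left(78,U{\left(3 \right)} \right)} + b} = \sqrt{\left(78 - 9 \sqrt{2} \sqrt{3}\right) - \frac{4872763853}{1752597}} = \sqrt{\left(78 - 9 \sqrt{6}\right) - \frac{4872763853}{1752597}} = \sqrt{- \frac{4736061287}{1752597} - 9 \sqrt{6}}$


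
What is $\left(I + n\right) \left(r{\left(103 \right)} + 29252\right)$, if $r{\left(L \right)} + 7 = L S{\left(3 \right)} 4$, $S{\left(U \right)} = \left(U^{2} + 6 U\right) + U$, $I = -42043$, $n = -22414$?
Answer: $-2681733485$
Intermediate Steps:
$S{\left(U \right)} = U^{2} + 7 U$
$r{\left(L \right)} = -7 + 120 L$ ($r{\left(L \right)} = -7 + L 3 \left(7 + 3\right) 4 = -7 + L 3 \cdot 10 \cdot 4 = -7 + L 30 \cdot 4 = -7 + 30 L 4 = -7 + 120 L$)
$\left(I + n\right) \left(r{\left(103 \right)} + 29252\right) = \left(-42043 - 22414\right) \left(\left(-7 + 120 \cdot 103\right) + 29252\right) = - 64457 \left(\left(-7 + 12360\right) + 29252\right) = - 64457 \left(12353 + 29252\right) = \left(-64457\right) 41605 = -2681733485$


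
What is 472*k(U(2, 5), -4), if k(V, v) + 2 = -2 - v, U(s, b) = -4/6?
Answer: 0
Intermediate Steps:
U(s, b) = -⅔ (U(s, b) = -4*⅙ = -⅔)
k(V, v) = -4 - v (k(V, v) = -2 + (-2 - v) = -4 - v)
472*k(U(2, 5), -4) = 472*(-4 - 1*(-4)) = 472*(-4 + 4) = 472*0 = 0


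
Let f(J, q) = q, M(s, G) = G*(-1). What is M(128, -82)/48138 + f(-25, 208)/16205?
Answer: 5670757/390038145 ≈ 0.014539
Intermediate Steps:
M(s, G) = -G
M(128, -82)/48138 + f(-25, 208)/16205 = -1*(-82)/48138 + 208/16205 = 82*(1/48138) + 208*(1/16205) = 41/24069 + 208/16205 = 5670757/390038145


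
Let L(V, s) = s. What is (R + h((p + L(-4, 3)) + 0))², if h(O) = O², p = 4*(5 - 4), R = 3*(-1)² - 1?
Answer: 2601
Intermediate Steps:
R = 2 (R = 3*1 - 1 = 3 - 1 = 2)
p = 4 (p = 4*1 = 4)
(R + h((p + L(-4, 3)) + 0))² = (2 + ((4 + 3) + 0)²)² = (2 + (7 + 0)²)² = (2 + 7²)² = (2 + 49)² = 51² = 2601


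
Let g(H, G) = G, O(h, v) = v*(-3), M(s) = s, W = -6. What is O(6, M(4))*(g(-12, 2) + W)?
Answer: 48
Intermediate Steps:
O(h, v) = -3*v
O(6, M(4))*(g(-12, 2) + W) = (-3*4)*(2 - 6) = -12*(-4) = 48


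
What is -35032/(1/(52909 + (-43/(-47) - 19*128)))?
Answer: -83112088784/47 ≈ -1.7683e+9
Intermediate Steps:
-35032/(1/(52909 + (-43/(-47) - 19*128))) = -(1768310264 + 1506376/47) = -35032/(1/(52909 + (43/47 - 2432))) = -35032/(1/(52909 - 114261/47)) = -35032/(1/(2372462/47)) = -35032/47/2372462 = -35032*2372462/47 = -83112088784/47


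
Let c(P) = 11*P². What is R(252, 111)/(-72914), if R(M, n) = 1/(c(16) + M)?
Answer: -1/223700152 ≈ -4.4703e-9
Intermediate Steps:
R(M, n) = 1/(2816 + M) (R(M, n) = 1/(11*16² + M) = 1/(11*256 + M) = 1/(2816 + M))
R(252, 111)/(-72914) = 1/((2816 + 252)*(-72914)) = -1/72914/3068 = (1/3068)*(-1/72914) = -1/223700152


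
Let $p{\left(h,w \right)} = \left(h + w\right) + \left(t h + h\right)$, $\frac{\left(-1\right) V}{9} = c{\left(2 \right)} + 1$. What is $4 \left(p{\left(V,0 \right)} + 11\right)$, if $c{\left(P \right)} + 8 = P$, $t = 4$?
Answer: $1124$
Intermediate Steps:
$c{\left(P \right)} = -8 + P$
$V = 45$ ($V = - 9 \left(\left(-8 + 2\right) + 1\right) = - 9 \left(-6 + 1\right) = \left(-9\right) \left(-5\right) = 45$)
$p{\left(h,w \right)} = w + 6 h$ ($p{\left(h,w \right)} = \left(h + w\right) + \left(4 h + h\right) = \left(h + w\right) + 5 h = w + 6 h$)
$4 \left(p{\left(V,0 \right)} + 11\right) = 4 \left(\left(0 + 6 \cdot 45\right) + 11\right) = 4 \left(\left(0 + 270\right) + 11\right) = 4 \left(270 + 11\right) = 4 \cdot 281 = 1124$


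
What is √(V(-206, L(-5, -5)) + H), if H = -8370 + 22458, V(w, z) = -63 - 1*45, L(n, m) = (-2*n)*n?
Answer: 2*√3495 ≈ 118.24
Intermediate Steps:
L(n, m) = -2*n²
V(w, z) = -108 (V(w, z) = -63 - 45 = -108)
H = 14088
√(V(-206, L(-5, -5)) + H) = √(-108 + 14088) = √13980 = 2*√3495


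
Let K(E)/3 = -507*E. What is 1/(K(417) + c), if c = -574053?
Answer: -1/1208310 ≈ -8.2760e-7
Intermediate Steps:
K(E) = -1521*E (K(E) = 3*(-507*E) = -1521*E)
1/(K(417) + c) = 1/(-1521*417 - 574053) = 1/(-634257 - 574053) = 1/(-1208310) = -1/1208310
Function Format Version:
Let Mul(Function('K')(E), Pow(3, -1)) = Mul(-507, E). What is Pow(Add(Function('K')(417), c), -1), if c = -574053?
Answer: Rational(-1, 1208310) ≈ -8.2760e-7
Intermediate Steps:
Function('K')(E) = Mul(-1521, E) (Function('K')(E) = Mul(3, Mul(-507, E)) = Mul(-1521, E))
Pow(Add(Function('K')(417), c), -1) = Pow(Add(Mul(-1521, 417), -574053), -1) = Pow(Add(-634257, -574053), -1) = Pow(-1208310, -1) = Rational(-1, 1208310)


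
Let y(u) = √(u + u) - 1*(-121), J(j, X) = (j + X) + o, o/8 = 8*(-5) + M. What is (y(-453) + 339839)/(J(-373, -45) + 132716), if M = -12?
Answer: 169980/65941 + I*√906/131882 ≈ 2.5778 + 0.00022823*I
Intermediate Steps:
o = -416 (o = 8*(8*(-5) - 12) = 8*(-40 - 12) = 8*(-52) = -416)
J(j, X) = -416 + X + j (J(j, X) = (j + X) - 416 = (X + j) - 416 = -416 + X + j)
y(u) = 121 + √2*√u (y(u) = √(2*u) + 121 = √2*√u + 121 = 121 + √2*√u)
(y(-453) + 339839)/(J(-373, -45) + 132716) = ((121 + √2*√(-453)) + 339839)/((-416 - 45 - 373) + 132716) = ((121 + √2*(I*√453)) + 339839)/(-834 + 132716) = ((121 + I*√906) + 339839)/131882 = (339960 + I*√906)*(1/131882) = 169980/65941 + I*√906/131882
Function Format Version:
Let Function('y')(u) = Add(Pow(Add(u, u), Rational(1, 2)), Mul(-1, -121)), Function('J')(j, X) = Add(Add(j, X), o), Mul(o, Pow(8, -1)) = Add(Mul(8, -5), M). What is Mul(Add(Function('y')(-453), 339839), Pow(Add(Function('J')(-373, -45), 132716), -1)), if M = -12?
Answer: Add(Rational(169980, 65941), Mul(Rational(1, 131882), I, Pow(906, Rational(1, 2)))) ≈ Add(2.5778, Mul(0.00022823, I))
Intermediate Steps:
o = -416 (o = Mul(8, Add(Mul(8, -5), -12)) = Mul(8, Add(-40, -12)) = Mul(8, -52) = -416)
Function('J')(j, X) = Add(-416, X, j) (Function('J')(j, X) = Add(Add(j, X), -416) = Add(Add(X, j), -416) = Add(-416, X, j))
Function('y')(u) = Add(121, Mul(Pow(2, Rational(1, 2)), Pow(u, Rational(1, 2)))) (Function('y')(u) = Add(Pow(Mul(2, u), Rational(1, 2)), 121) = Add(Mul(Pow(2, Rational(1, 2)), Pow(u, Rational(1, 2))), 121) = Add(121, Mul(Pow(2, Rational(1, 2)), Pow(u, Rational(1, 2)))))
Mul(Add(Function('y')(-453), 339839), Pow(Add(Function('J')(-373, -45), 132716), -1)) = Mul(Add(Add(121, Mul(Pow(2, Rational(1, 2)), Pow(-453, Rational(1, 2)))), 339839), Pow(Add(Add(-416, -45, -373), 132716), -1)) = Mul(Add(Add(121, Mul(Pow(2, Rational(1, 2)), Mul(I, Pow(453, Rational(1, 2))))), 339839), Pow(Add(-834, 132716), -1)) = Mul(Add(Add(121, Mul(I, Pow(906, Rational(1, 2)))), 339839), Pow(131882, -1)) = Mul(Add(339960, Mul(I, Pow(906, Rational(1, 2)))), Rational(1, 131882)) = Add(Rational(169980, 65941), Mul(Rational(1, 131882), I, Pow(906, Rational(1, 2))))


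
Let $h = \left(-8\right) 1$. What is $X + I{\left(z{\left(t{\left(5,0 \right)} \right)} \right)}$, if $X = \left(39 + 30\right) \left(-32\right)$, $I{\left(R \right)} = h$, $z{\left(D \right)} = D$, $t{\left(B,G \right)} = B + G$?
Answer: $-2216$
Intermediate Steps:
$h = -8$
$I{\left(R \right)} = -8$
$X = -2208$ ($X = 69 \left(-32\right) = -2208$)
$X + I{\left(z{\left(t{\left(5,0 \right)} \right)} \right)} = -2208 - 8 = -2216$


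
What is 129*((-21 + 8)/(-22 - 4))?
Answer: 129/2 ≈ 64.500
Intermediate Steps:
129*((-21 + 8)/(-22 - 4)) = 129*(-13/(-26)) = 129*(-13*(-1/26)) = 129*(½) = 129/2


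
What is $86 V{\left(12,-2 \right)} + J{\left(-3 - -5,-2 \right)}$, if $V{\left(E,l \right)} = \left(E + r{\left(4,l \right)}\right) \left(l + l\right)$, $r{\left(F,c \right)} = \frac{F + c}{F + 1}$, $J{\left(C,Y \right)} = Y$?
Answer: $- \frac{21338}{5} \approx -4267.6$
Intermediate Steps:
$r{\left(F,c \right)} = \frac{F + c}{1 + F}$
$V{\left(E,l \right)} = 2 l \left(\frac{4}{5} + E + \frac{l}{5}\right)$ ($V{\left(E,l \right)} = \left(E + \frac{4 + l}{1 + 4}\right) \left(l + l\right) = \left(E + \frac{4 + l}{5}\right) 2 l = \left(E + \left(\frac{4}{5} + \frac{l}{5}\right)\right) 2 l = \left(\frac{4}{5} + E + \frac{l}{5}\right) 2 l = 2 l \left(\frac{4}{5} + E + \frac{l}{5}\right)$)
$86 V{\left(12,-2 \right)} + J{\left(-3 - -5,-2 \right)} = 86 \cdot \frac{2}{5} \left(-2\right) \left(4 - 2 + 5 \cdot 12\right) - 2 = 86 \cdot \frac{2}{5} \left(-2\right) \left(4 - 2 + 60\right) - 2 = 86 \cdot \frac{2}{5} \left(-2\right) 62 - 2 = 86 \left(- \frac{248}{5}\right) - 2 = - \frac{21328}{5} - 2 = - \frac{21338}{5}$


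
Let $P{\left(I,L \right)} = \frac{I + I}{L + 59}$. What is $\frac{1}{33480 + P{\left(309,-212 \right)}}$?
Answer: $\frac{51}{1707274} \approx 2.9872 \cdot 10^{-5}$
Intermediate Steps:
$P{\left(I,L \right)} = \frac{2 I}{59 + L}$
$\frac{1}{33480 + P{\left(309,-212 \right)}} = \frac{1}{33480 + 2 \cdot 309 \frac{1}{59 - 212}} = \frac{1}{33480 + 2 \cdot 309 \frac{1}{-153}} = \frac{1}{33480 + 2 \cdot 309 \left(- \frac{1}{153}\right)} = \frac{1}{33480 - \frac{206}{51}} = \frac{1}{\frac{1707274}{51}} = \frac{51}{1707274}$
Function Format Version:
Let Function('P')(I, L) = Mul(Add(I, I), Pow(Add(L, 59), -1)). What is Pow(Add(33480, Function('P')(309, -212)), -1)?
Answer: Rational(51, 1707274) ≈ 2.9872e-5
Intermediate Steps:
Function('P')(I, L) = Mul(2, I, Pow(Add(59, L), -1)) (Function('P')(I, L) = Mul(Mul(2, I), Pow(Add(59, L), -1)) = Mul(2, I, Pow(Add(59, L), -1)))
Pow(Add(33480, Function('P')(309, -212)), -1) = Pow(Add(33480, Mul(2, 309, Pow(Add(59, -212), -1))), -1) = Pow(Add(33480, Mul(2, 309, Pow(-153, -1))), -1) = Pow(Add(33480, Mul(2, 309, Rational(-1, 153))), -1) = Pow(Add(33480, Rational(-206, 51)), -1) = Pow(Rational(1707274, 51), -1) = Rational(51, 1707274)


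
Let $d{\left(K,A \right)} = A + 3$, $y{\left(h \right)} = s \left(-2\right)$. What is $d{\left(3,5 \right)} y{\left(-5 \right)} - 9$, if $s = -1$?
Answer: $7$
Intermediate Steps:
$y{\left(h \right)} = 2$ ($y{\left(h \right)} = \left(-1\right) \left(-2\right) = 2$)
$d{\left(K,A \right)} = 3 + A$
$d{\left(3,5 \right)} y{\left(-5 \right)} - 9 = \left(3 + 5\right) 2 - 9 = 8 \cdot 2 - 9 = 16 - 9 = 7$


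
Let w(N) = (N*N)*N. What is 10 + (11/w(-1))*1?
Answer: -1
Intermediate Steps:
w(N) = N³ (w(N) = N²*N = N³)
10 + (11/w(-1))*1 = 10 + (11/((-1)³))*1 = 10 + (11/(-1))*1 = 10 + (11*(-1))*1 = 10 - 11*1 = 10 - 11 = -1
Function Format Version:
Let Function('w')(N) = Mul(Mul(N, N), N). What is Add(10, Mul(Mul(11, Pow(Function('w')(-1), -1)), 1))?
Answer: -1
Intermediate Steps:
Function('w')(N) = Pow(N, 3) (Function('w')(N) = Mul(Pow(N, 2), N) = Pow(N, 3))
Add(10, Mul(Mul(11, Pow(Function('w')(-1), -1)), 1)) = Add(10, Mul(Mul(11, Pow(Pow(-1, 3), -1)), 1)) = Add(10, Mul(Mul(11, Pow(-1, -1)), 1)) = Add(10, Mul(Mul(11, -1), 1)) = Add(10, Mul(-11, 1)) = Add(10, -11) = -1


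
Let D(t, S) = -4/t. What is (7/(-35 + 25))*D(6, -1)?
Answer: 7/15 ≈ 0.46667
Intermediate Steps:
(7/(-35 + 25))*D(6, -1) = (7/(-35 + 25))*(-4/6) = (7/(-10))*(-4*1/6) = -1/10*7*(-2/3) = -7/10*(-2/3) = 7/15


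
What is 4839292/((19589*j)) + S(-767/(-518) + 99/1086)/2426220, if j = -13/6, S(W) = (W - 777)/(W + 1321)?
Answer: -545972648125473492464/4788433113735616605 ≈ -114.02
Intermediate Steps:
S(W) = (-777 + W)/(1321 + W)
j = -13/6 (j = (1/6)*(-13) = -13/6 ≈ -2.1667)
4839292/((19589*j)) + S(-767/(-518) + 99/1086)/2426220 = 4839292/((19589*(-13/6))) + ((-777 + (-767/(-518) + 99/1086))/(1321 + (-767/(-518) + 99/1086)))/2426220 = 4839292/(-254657/6) + ((-777 + (-767*(-1/518) + 99*(1/1086)))/(1321 + (-767*(-1/518) + 99*(1/1086))))*(1/2426220) = 4839292*(-6/254657) + ((-777 + (767/518 + 33/362))/(1321 + (767/518 + 33/362)))*(1/2426220) = -29035752/254657 + ((-777 + 73687/46879)/(1321 + 73687/46879))*(1/2426220) = -29035752/254657 + (-36351296/46879/(62000846/46879))*(1/2426220) = -29035752/254657 + ((46879/62000846)*(-36351296/46879))*(1/2426220) = -29035752/254657 - 18175648/31000423*1/2426220 = -29035752/254657 - 4543912/18803461572765 = -545972648125473492464/4788433113735616605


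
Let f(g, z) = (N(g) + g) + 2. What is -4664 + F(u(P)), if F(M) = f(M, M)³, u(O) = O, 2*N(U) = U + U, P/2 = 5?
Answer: 5984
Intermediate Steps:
P = 10 (P = 2*5 = 10)
N(U) = U (N(U) = (U + U)/2 = (2*U)/2 = U)
f(g, z) = 2 + 2*g (f(g, z) = (g + g) + 2 = 2*g + 2 = 2 + 2*g)
F(M) = (2 + 2*M)³
-4664 + F(u(P)) = -4664 + 8*(1 + 10)³ = -4664 + 8*11³ = -4664 + 8*1331 = -4664 + 10648 = 5984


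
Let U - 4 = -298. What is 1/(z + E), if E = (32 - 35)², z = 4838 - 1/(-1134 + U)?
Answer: 1428/6921517 ≈ 0.00020631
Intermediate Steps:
U = -294 (U = 4 - 298 = -294)
z = 6908665/1428 (z = 4838 - 1/(-1134 - 294) = 4838 - 1/(-1428) = 4838 - 1*(-1/1428) = 4838 + 1/1428 = 6908665/1428 ≈ 4838.0)
E = 9 (E = (-3)² = 9)
1/(z + E) = 1/(6908665/1428 + 9) = 1/(6921517/1428) = 1428/6921517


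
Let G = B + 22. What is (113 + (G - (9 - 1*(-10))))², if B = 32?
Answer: 21904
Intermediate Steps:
G = 54 (G = 32 + 22 = 54)
(113 + (G - (9 - 1*(-10))))² = (113 + (54 - (9 - 1*(-10))))² = (113 + (54 - (9 + 10)))² = (113 + (54 - 1*19))² = (113 + (54 - 19))² = (113 + 35)² = 148² = 21904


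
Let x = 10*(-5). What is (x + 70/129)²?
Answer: 40704400/16641 ≈ 2446.0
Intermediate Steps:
x = -50
(x + 70/129)² = (-50 + 70/129)² = (-6380/129)² = 40704400/16641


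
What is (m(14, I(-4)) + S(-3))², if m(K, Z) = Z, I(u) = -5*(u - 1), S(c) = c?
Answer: 484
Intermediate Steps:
I(u) = 5 - 5*u (I(u) = -5*(-1 + u) = 5 - 5*u)
(m(14, I(-4)) + S(-3))² = ((5 - 5*(-4)) - 3)² = ((5 + 20) - 3)² = (25 - 3)² = 22² = 484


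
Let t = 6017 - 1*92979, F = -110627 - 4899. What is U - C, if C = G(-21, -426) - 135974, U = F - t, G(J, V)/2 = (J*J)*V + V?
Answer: 483994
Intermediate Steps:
F = -115526
t = -86962 (t = 6017 - 92979 = -86962)
G(J, V) = 2*V + 2*V*J² (G(J, V) = 2*((J*J)*V + V) = 2*(J²*V + V) = 2*(V*J² + V) = 2*(V + V*J²) = 2*V + 2*V*J²)
U = -28564 (U = -115526 - 1*(-86962) = -115526 + 86962 = -28564)
C = -512558 (C = 2*(-426)*(1 + (-21)²) - 135974 = 2*(-426)*(1 + 441) - 135974 = 2*(-426)*442 - 135974 = -376584 - 135974 = -512558)
U - C = -28564 - 1*(-512558) = -28564 + 512558 = 483994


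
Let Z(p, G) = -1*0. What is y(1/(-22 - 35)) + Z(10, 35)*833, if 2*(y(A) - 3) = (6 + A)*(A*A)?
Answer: 1111499/370386 ≈ 3.0009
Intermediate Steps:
Z(p, G) = 0
y(A) = 3 + A²*(6 + A)/2 (y(A) = 3 + ((6 + A)*(A*A))/2 = 3 + ((6 + A)*A²)/2 = 3 + (A²*(6 + A))/2 = 3 + A²*(6 + A)/2)
y(1/(-22 - 35)) + Z(10, 35)*833 = (3 + (1/(-22 - 35))³/2 + 3*(1/(-22 - 35))²) + 0*833 = (3 + (1/(-57))³/2 + 3*(1/(-57))²) + 0 = (3 + (-1/57)³/2 + 3*(-1/57)²) + 0 = (3 + (½)*(-1/185193) + 3*(1/3249)) + 0 = (3 - 1/370386 + 1/1083) + 0 = 1111499/370386 + 0 = 1111499/370386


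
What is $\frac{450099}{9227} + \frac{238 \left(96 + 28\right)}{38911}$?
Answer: $\frac{17786109413}{359031797} \approx 49.539$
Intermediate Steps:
$\frac{450099}{9227} + \frac{238 \left(96 + 28\right)}{38911} = 450099 \cdot \frac{1}{9227} + 238 \cdot 124 \cdot \frac{1}{38911} = \frac{450099}{9227} + 29512 \cdot \frac{1}{38911} = \frac{450099}{9227} + \frac{29512}{38911} = \frac{17786109413}{359031797}$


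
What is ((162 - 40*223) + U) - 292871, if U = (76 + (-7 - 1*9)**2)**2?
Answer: -191405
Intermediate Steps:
U = 110224 (U = (76 + (-7 - 9)**2)**2 = (76 + (-16)**2)**2 = (76 + 256)**2 = 332**2 = 110224)
((162 - 40*223) + U) - 292871 = ((162 - 40*223) + 110224) - 292871 = ((162 - 8920) + 110224) - 292871 = (-8758 + 110224) - 292871 = 101466 - 292871 = -191405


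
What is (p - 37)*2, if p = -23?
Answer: -120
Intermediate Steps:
(p - 37)*2 = (-23 - 37)*2 = -60*2 = -120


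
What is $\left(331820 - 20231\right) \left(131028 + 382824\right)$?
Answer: $160110630828$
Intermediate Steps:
$\left(331820 - 20231\right) \left(131028 + 382824\right) = \left(331820 + \left(-64052 + 43821\right)\right) 513852 = \left(331820 - 20231\right) 513852 = 311589 \cdot 513852 = 160110630828$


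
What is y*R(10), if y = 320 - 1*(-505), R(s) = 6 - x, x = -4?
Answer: 8250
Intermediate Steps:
R(s) = 10 (R(s) = 6 - 1*(-4) = 6 + 4 = 10)
y = 825 (y = 320 + 505 = 825)
y*R(10) = 825*10 = 8250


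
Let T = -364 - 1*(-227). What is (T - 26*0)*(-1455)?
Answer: 199335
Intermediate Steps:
T = -137 (T = -364 + 227 = -137)
(T - 26*0)*(-1455) = (-137 - 26*0)*(-1455) = (-137 + 0)*(-1455) = -137*(-1455) = 199335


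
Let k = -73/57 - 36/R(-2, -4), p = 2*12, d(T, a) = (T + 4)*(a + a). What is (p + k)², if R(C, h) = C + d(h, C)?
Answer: 5387041/3249 ≈ 1658.1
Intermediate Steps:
d(T, a) = 2*a*(4 + T) (d(T, a) = (4 + T)*(2*a) = 2*a*(4 + T))
R(C, h) = C + 2*C*(4 + h)
p = 24
k = 953/57 (k = -73/57 - 36*(-1/(2*(9 + 2*(-4)))) = -73*1/57 - 36*(-1/(2*(9 - 8))) = -73/57 - 36/((-2*1)) = -73/57 - 36/(-2) = -73/57 - 36*(-½) = -73/57 + 18 = 953/57 ≈ 16.719)
(p + k)² = (24 + 953/57)² = (2321/57)² = 5387041/3249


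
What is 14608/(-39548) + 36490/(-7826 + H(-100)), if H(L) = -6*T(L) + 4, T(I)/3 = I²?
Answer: -523351287/928498057 ≈ -0.56365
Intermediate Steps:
T(I) = 3*I²
H(L) = 4 - 18*L² (H(L) = -18*L² + 4 = 4 - 18*L²)
14608/(-39548) + 36490/(-7826 + H(-100)) = 14608/(-39548) + 36490/(-7826 + (4 - 18*(-100)²)) = 14608*(-1/39548) + 36490/(-7826 + (4 - 18*10000)) = -3652/9887 + 36490/(-7826 + (4 - 180000)) = -3652/9887 + 36490/(-7826 - 179996) = -3652/9887 + 36490/(-187822) = -3652/9887 + 36490*(-1/187822) = -3652/9887 - 18245/93911 = -523351287/928498057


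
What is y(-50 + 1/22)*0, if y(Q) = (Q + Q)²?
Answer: 0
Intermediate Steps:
y(Q) = 4*Q² (y(Q) = (2*Q)² = 4*Q²)
y(-50 + 1/22)*0 = (4*(-50 + 1/22)²)*0 = (4*(-1099/22)²)*0 = (4*(1207801/484))*0 = (1207801/121)*0 = 0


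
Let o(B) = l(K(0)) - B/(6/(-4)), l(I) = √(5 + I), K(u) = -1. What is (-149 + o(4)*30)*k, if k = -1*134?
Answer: 1206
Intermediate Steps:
k = -134
o(B) = 2 + 2*B/3 (o(B) = √(5 - 1) - B/(6/(-4)) = √4 - B/(6*(-¼)) = 2 - B/(-3/2) = 2 - B*(-2)/3 = 2 - (-2)*B/3 = 2 + 2*B/3)
(-149 + o(4)*30)*k = (-149 + (2 + (⅔)*4)*30)*(-134) = (-149 + (2 + 8/3)*30)*(-134) = (-149 + (14/3)*30)*(-134) = (-149 + 140)*(-134) = -9*(-134) = 1206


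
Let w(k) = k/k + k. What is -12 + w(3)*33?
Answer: 120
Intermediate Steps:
w(k) = 1 + k
-12 + w(3)*33 = -12 + (1 + 3)*33 = -12 + 4*33 = -12 + 132 = 120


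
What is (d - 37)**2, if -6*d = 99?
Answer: 11449/4 ≈ 2862.3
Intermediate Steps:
d = -33/2 (d = -1/6*99 = -33/2 ≈ -16.500)
(d - 37)**2 = (-33/2 - 37)**2 = (-107/2)**2 = 11449/4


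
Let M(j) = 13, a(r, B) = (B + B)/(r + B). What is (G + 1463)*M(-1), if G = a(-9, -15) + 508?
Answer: 102557/4 ≈ 25639.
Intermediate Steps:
a(r, B) = 2*B/(B + r) (a(r, B) = (2*B)/(B + r) = 2*B/(B + r))
G = 2037/4 (G = 2*(-15)/(-15 - 9) + 508 = 2*(-15)/(-24) + 508 = 2*(-15)*(-1/24) + 508 = 5/4 + 508 = 2037/4 ≈ 509.25)
(G + 1463)*M(-1) = (2037/4 + 1463)*13 = (7889/4)*13 = 102557/4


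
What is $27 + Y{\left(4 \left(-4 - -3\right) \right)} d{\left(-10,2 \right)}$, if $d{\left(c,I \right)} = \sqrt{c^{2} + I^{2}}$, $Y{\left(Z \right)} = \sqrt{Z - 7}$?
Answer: $27 + 2 i \sqrt{286} \approx 27.0 + 33.823 i$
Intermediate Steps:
$Y{\left(Z \right)} = \sqrt{-7 + Z}$
$d{\left(c,I \right)} = \sqrt{I^{2} + c^{2}}$
$27 + Y{\left(4 \left(-4 - -3\right) \right)} d{\left(-10,2 \right)} = 27 + \sqrt{-7 + 4 \left(-4 - -3\right)} \sqrt{2^{2} + \left(-10\right)^{2}} = 27 + \sqrt{-7 + 4 \left(-4 + \left(-1 + 4\right)\right)} \sqrt{4 + 100} = 27 + \sqrt{-7 + 4 \left(-4 + 3\right)} \sqrt{104} = 27 + \sqrt{-7 + 4 \left(-1\right)} 2 \sqrt{26} = 27 + \sqrt{-7 - 4} \cdot 2 \sqrt{26} = 27 + \sqrt{-11} \cdot 2 \sqrt{26} = 27 + i \sqrt{11} \cdot 2 \sqrt{26} = 27 + 2 i \sqrt{286}$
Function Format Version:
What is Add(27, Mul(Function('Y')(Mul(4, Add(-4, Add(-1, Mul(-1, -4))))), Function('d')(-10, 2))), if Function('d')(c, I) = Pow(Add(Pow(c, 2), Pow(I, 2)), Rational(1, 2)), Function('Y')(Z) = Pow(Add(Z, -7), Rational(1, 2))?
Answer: Add(27, Mul(2, I, Pow(286, Rational(1, 2)))) ≈ Add(27.000, Mul(33.823, I))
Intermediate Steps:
Function('Y')(Z) = Pow(Add(-7, Z), Rational(1, 2))
Function('d')(c, I) = Pow(Add(Pow(I, 2), Pow(c, 2)), Rational(1, 2))
Add(27, Mul(Function('Y')(Mul(4, Add(-4, Add(-1, Mul(-1, -4))))), Function('d')(-10, 2))) = Add(27, Mul(Pow(Add(-7, Mul(4, Add(-4, Add(-1, Mul(-1, -4))))), Rational(1, 2)), Pow(Add(Pow(2, 2), Pow(-10, 2)), Rational(1, 2)))) = Add(27, Mul(Pow(Add(-7, Mul(4, Add(-4, Add(-1, 4)))), Rational(1, 2)), Pow(Add(4, 100), Rational(1, 2)))) = Add(27, Mul(Pow(Add(-7, Mul(4, Add(-4, 3))), Rational(1, 2)), Pow(104, Rational(1, 2)))) = Add(27, Mul(Pow(Add(-7, Mul(4, -1)), Rational(1, 2)), Mul(2, Pow(26, Rational(1, 2))))) = Add(27, Mul(Pow(Add(-7, -4), Rational(1, 2)), Mul(2, Pow(26, Rational(1, 2))))) = Add(27, Mul(Pow(-11, Rational(1, 2)), Mul(2, Pow(26, Rational(1, 2))))) = Add(27, Mul(Mul(I, Pow(11, Rational(1, 2))), Mul(2, Pow(26, Rational(1, 2))))) = Add(27, Mul(2, I, Pow(286, Rational(1, 2))))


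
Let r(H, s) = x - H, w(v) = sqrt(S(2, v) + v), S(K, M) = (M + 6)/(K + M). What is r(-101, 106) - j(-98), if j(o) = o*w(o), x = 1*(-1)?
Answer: 100 + 49*I*sqrt(13974)/6 ≈ 100.0 + 965.4*I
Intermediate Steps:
S(K, M) = (6 + M)/(K + M)
x = -1
w(v) = sqrt(v + (6 + v)/(2 + v)) (w(v) = sqrt((6 + v)/(2 + v) + v) = sqrt(v + (6 + v)/(2 + v)))
r(H, s) = -1 - H
j(o) = o*sqrt((6 + o + o*(2 + o))/(2 + o))
r(-101, 106) - j(-98) = (-1 - 1*(-101)) - (-98)*sqrt((6 - 98 - 98*(2 - 98))/(2 - 98)) = (-1 + 101) - (-98)*sqrt((6 - 98 - 98*(-96))/(-96)) = 100 - (-98)*sqrt(-(6 - 98 + 9408)/96) = 100 - (-98)*sqrt(-1/96*9316) = 100 - (-98)*sqrt(-2329/24) = 100 - (-98)*I*sqrt(13974)/12 = 100 - (-49)*I*sqrt(13974)/6 = 100 + 49*I*sqrt(13974)/6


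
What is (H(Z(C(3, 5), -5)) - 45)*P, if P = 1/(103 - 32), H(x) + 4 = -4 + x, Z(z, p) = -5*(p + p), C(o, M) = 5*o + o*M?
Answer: -3/71 ≈ -0.042253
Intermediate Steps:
C(o, M) = 5*o + M*o
Z(z, p) = -10*p
H(x) = -8 + x (H(x) = -4 + (-4 + x) = -8 + x)
P = 1/71 ≈ 0.014085
(H(Z(C(3, 5), -5)) - 45)*P = ((-8 - 10*(-5)) - 45)*(1/71) = ((-8 + 50) - 45)*(1/71) = (42 - 45)*(1/71) = -3*1/71 = -3/71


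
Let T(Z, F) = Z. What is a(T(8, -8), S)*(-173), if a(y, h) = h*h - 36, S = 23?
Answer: -85289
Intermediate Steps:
a(y, h) = -36 + h² (a(y, h) = h² - 36 = -36 + h²)
a(T(8, -8), S)*(-173) = (-36 + 23²)*(-173) = (-36 + 529)*(-173) = 493*(-173) = -85289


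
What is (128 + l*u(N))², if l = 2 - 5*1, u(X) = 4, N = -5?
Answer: 13456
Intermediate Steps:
l = -3 (l = 2 - 5 = -3)
(128 + l*u(N))² = (128 - 3*4)² = (128 - 12)² = 116² = 13456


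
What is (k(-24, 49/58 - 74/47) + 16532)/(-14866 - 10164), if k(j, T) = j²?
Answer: -8554/12515 ≈ -0.68350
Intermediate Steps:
(k(-24, 49/58 - 74/47) + 16532)/(-14866 - 10164) = ((-24)² + 16532)/(-14866 - 10164) = (576 + 16532)/(-25030) = 17108*(-1/25030) = -8554/12515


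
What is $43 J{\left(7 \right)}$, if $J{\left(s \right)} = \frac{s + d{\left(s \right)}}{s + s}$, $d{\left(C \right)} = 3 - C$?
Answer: $\frac{129}{14} \approx 9.2143$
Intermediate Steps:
$J{\left(s \right)} = \frac{3}{2 s}$ ($J{\left(s \right)} = \frac{s - \left(-3 + s\right)}{s + s} = \frac{3}{2 s}$)
$43 J{\left(7 \right)} = 43 \frac{3}{2 \cdot 7} = 43 \cdot \frac{3}{2} \cdot \frac{1}{7} = 43 \cdot \frac{3}{14} = \frac{129}{14}$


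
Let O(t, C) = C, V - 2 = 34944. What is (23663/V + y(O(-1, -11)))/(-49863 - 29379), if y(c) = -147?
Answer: 5113399/2769190932 ≈ 0.0018465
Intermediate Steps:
V = 34946 (V = 2 + 34944 = 34946)
(23663/V + y(O(-1, -11)))/(-49863 - 29379) = (23663/34946 - 147)/(-49863 - 29379) = (23663*(1/34946) - 147)/(-79242) = (23663/34946 - 147)*(-1/79242) = -5113399/34946*(-1/79242) = 5113399/2769190932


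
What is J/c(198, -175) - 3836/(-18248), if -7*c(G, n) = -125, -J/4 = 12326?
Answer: -1574354061/570250 ≈ -2760.8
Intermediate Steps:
J = -49304 (J = -4*12326 = -49304)
c(G, n) = 125/7 (c(G, n) = -⅐*(-125) = 125/7)
J/c(198, -175) - 3836/(-18248) = -49304/125/7 - 3836/(-18248) = -49304*7/125 - 3836*(-1/18248) = -345128/125 + 959/4562 = -1574354061/570250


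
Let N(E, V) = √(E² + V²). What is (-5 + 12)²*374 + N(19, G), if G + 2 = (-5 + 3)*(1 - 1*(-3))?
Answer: 18326 + √461 ≈ 18347.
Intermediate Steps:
G = -10 (G = -2 + (-5 + 3)*(1 - 1*(-3)) = -2 - 2*(1 + 3) = -2 - 2*4 = -2 - 8 = -10)
(-5 + 12)²*374 + N(19, G) = (-5 + 12)²*374 + √(19² + (-10)²) = 7²*374 + √(361 + 100) = 49*374 + √461 = 18326 + √461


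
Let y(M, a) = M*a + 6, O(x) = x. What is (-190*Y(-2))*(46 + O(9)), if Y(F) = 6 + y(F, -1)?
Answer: -146300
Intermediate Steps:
y(M, a) = 6 + M*a
Y(F) = 12 - F (Y(F) = 6 + (6 + F*(-1)) = 6 + (6 - F) = 12 - F)
(-190*Y(-2))*(46 + O(9)) = (-190*(12 - 1*(-2)))*(46 + 9) = -190*(12 + 2)*55 = -190*14*55 = -2660*55 = -146300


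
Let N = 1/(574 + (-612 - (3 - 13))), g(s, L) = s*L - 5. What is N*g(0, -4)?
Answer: 5/28 ≈ 0.17857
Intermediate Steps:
g(s, L) = -5 + L*s (g(s, L) = L*s - 5 = -5 + L*s)
N = -1/28 (N = 1/(574 + (-612 - (-10))) = 1/(574 + (-612 - 1*(-10))) = 1/(574 + (-612 + 10)) = 1/(574 - 602) = 1/(-28) = -1/28 ≈ -0.035714)
N*g(0, -4) = -(-5 - 4*0)/28 = -(-5 + 0)/28 = -1/28*(-5) = 5/28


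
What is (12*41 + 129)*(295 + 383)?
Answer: 421038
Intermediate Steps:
(12*41 + 129)*(295 + 383) = (492 + 129)*678 = 621*678 = 421038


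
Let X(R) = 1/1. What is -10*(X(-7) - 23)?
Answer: 220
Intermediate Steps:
X(R) = 1
-10*(X(-7) - 23) = -10*(1 - 23) = -10*(-22) = 220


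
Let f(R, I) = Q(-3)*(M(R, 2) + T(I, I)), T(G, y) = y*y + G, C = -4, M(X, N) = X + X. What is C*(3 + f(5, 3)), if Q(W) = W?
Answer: 252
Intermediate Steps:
M(X, N) = 2*X
T(G, y) = G + y² (T(G, y) = y² + G = G + y²)
f(R, I) = -6*R - 3*I - 3*I² (f(R, I) = -3*(2*R + (I + I²)) = -3*(I + I² + 2*R) = -6*R - 3*I - 3*I²)
C*(3 + f(5, 3)) = -4*(3 + (-6*5 - 3*3 - 3*3²)) = -4*(3 + (-30 - 9 - 3*9)) = -4*(3 + (-30 - 9 - 27)) = -4*(3 - 66) = -4*(-63) = 252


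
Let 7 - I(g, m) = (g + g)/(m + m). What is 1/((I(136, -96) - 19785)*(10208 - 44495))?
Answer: 4/2712318851 ≈ 1.4748e-9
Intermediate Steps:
I(g, m) = 7 - g/m (I(g, m) = 7 - (g + g)/(m + m) = 7 - 2*g/(2*m) = 7 - 2*g*1/(2*m) = 7 - g/m)
1/((I(136, -96) - 19785)*(10208 - 44495)) = 1/(((7 - 1*136/(-96)) - 19785)*(10208 - 44495)) = 1/(((7 - 1*136*(-1/96)) - 19785)*(-34287)) = 1/(((7 + 17/12) - 19785)*(-34287)) = 1/((101/12 - 19785)*(-34287)) = 1/(-237319/12*(-34287)) = 1/(2712318851/4) = 4/2712318851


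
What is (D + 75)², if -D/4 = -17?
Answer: 20449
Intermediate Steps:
D = 68 (D = -4*(-17) = 68)
(D + 75)² = (68 + 75)² = 143² = 20449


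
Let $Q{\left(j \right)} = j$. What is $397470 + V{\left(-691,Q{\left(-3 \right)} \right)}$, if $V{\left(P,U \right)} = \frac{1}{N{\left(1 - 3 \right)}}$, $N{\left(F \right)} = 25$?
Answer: $\frac{9936751}{25} \approx 3.9747 \cdot 10^{5}$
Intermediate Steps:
$V{\left(P,U \right)} = \frac{1}{25}$
$397470 + V{\left(-691,Q{\left(-3 \right)} \right)} = 397470 + \frac{1}{25} = \frac{9936751}{25}$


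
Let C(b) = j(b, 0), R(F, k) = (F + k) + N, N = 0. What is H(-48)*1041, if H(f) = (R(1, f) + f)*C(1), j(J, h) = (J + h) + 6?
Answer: -692265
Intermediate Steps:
j(J, h) = 6 + J + h
R(F, k) = F + k (R(F, k) = (F + k) + 0 = F + k)
C(b) = 6 + b (C(b) = 6 + b + 0 = 6 + b)
H(f) = 7 + 14*f (H(f) = ((1 + f) + f)*(6 + 1) = (1 + 2*f)*7 = 7 + 14*f)
H(-48)*1041 = (7 + 14*(-48))*1041 = (7 - 672)*1041 = -665*1041 = -692265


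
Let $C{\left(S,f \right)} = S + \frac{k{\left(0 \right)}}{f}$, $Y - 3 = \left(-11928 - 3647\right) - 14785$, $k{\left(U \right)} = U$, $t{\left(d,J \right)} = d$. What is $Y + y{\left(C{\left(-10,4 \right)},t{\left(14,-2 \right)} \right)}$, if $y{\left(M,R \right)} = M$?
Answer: $-30367$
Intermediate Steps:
$Y = -30357$ ($Y = 3 - 30360 = -30357$)
$C{\left(S,f \right)} = S$ ($C{\left(S,f \right)} = S + \frac{1}{f} 0 = S + 0 = S$)
$Y + y{\left(C{\left(-10,4 \right)},t{\left(14,-2 \right)} \right)} = -30357 - 10 = -30367$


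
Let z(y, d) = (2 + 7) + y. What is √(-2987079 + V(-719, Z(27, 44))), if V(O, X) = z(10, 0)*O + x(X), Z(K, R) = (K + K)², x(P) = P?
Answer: 8*I*√46841 ≈ 1731.4*I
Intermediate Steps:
Z(K, R) = 4*K² (Z(K, R) = (2*K)² = 4*K²)
z(y, d) = 9 + y
V(O, X) = X + 19*O (V(O, X) = (9 + 10)*O + X = 19*O + X = X + 19*O)
√(-2987079 + V(-719, Z(27, 44))) = √(-2987079 + (4*27² + 19*(-719))) = √(-2987079 + (4*729 - 13661)) = √(-2987079 + (2916 - 13661)) = √(-2987079 - 10745) = √(-2997824) = 8*I*√46841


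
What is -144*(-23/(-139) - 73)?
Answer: 1457856/139 ≈ 10488.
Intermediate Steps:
-144*(-23/(-139) - 73) = -144*(-23*(-1/139) - 73) = -144*(23/139 - 73) = -144*(-10124/139) = 1457856/139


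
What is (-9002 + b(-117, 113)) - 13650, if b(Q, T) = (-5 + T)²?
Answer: -10988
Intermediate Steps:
(-9002 + b(-117, 113)) - 13650 = (-9002 + (-5 + 113)²) - 13650 = (-9002 + 108²) - 13650 = (-9002 + 11664) - 13650 = 2662 - 13650 = -10988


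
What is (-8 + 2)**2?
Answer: 36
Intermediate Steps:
(-8 + 2)**2 = (-6)**2 = 36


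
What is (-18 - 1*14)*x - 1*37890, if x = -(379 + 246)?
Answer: -17890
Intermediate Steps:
x = -625 (x = -1*625 = -625)
(-18 - 1*14)*x - 1*37890 = (-18 - 1*14)*(-625) - 1*37890 = (-18 - 14)*(-625) - 37890 = -32*(-625) - 37890 = 20000 - 37890 = -17890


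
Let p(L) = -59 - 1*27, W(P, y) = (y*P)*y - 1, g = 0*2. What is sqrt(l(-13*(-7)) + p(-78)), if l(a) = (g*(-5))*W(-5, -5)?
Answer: I*sqrt(86) ≈ 9.2736*I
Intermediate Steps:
g = 0
W(P, y) = -1 + P*y**2 (W(P, y) = (P*y)*y - 1 = P*y**2 - 1 = -1 + P*y**2)
p(L) = -86 (p(L) = -59 - 27 = -86)
l(a) = 0 (l(a) = (0*(-5))*(-1 - 5*(-5)**2) = 0*(-1 - 5*25) = 0*(-1 - 125) = 0*(-126) = 0)
sqrt(l(-13*(-7)) + p(-78)) = sqrt(0 - 86) = sqrt(-86) = I*sqrt(86)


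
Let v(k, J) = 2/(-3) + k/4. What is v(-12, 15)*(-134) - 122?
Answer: 1108/3 ≈ 369.33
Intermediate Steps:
v(k, J) = -⅔ + k/4 (v(k, J) = 2*(-⅓) + k*(¼) = -⅔ + k/4)
v(-12, 15)*(-134) - 122 = (-⅔ + (¼)*(-12))*(-134) - 122 = (-⅔ - 3)*(-134) - 122 = -11/3*(-134) - 122 = 1474/3 - 122 = 1108/3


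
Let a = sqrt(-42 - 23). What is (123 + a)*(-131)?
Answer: -16113 - 131*I*sqrt(65) ≈ -16113.0 - 1056.2*I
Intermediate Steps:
a = I*sqrt(65) (a = sqrt(-65) = I*sqrt(65) ≈ 8.0623*I)
(123 + a)*(-131) = (123 + I*sqrt(65))*(-131) = -16113 - 131*I*sqrt(65)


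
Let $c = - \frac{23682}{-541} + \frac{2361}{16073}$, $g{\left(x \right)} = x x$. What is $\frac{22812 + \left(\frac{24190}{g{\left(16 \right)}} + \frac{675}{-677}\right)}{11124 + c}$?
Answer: $\frac{2465667395566913}{1202173516109952} \approx 2.051$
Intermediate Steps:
$g{\left(x \right)} = x^{2}$
$c = \frac{381918087}{8695493}$ ($c = \left(-23682\right) \left(- \frac{1}{541}\right) + 2361 \cdot \frac{1}{16073} = \frac{23682}{541} + \frac{2361}{16073} = \frac{381918087}{8695493} \approx 43.921$)
$\frac{22812 + \left(\frac{24190}{g{\left(16 \right)}} + \frac{675}{-677}\right)}{11124 + c} = \frac{22812 + \left(\frac{24190}{16^{2}} + \frac{675}{-677}\right)}{11124 + \frac{381918087}{8695493}} = \frac{22812 + \left(\frac{24190}{256} + 675 \left(- \frac{1}{677}\right)\right)}{\frac{97110582219}{8695493}} = \left(22812 + \left(24190 \cdot \frac{1}{256} - \frac{675}{677}\right)\right) \frac{8695493}{97110582219} = \left(22812 + \left(\frac{12095}{128} - \frac{675}{677}\right)\right) \frac{8695493}{97110582219} = \left(22812 + \frac{8101915}{86656}\right) \frac{8695493}{97110582219} = \frac{1984898587}{86656} \cdot \frac{8695493}{97110582219} = \frac{2465667395566913}{1202173516109952}$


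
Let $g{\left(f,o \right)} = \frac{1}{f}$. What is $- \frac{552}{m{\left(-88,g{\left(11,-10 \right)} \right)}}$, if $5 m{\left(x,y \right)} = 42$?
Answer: $- \frac{460}{7} \approx -65.714$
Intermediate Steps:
$m{\left(x,y \right)} = \frac{42}{5}$ ($m{\left(x,y \right)} = \frac{1}{5} \cdot 42 = \frac{42}{5}$)
$- \frac{552}{m{\left(-88,g{\left(11,-10 \right)} \right)}} = - \frac{552}{\frac{42}{5}} = \left(-552\right) \frac{5}{42} = - \frac{460}{7}$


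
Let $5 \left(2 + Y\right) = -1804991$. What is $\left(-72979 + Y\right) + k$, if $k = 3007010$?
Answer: $\frac{12865154}{5} \approx 2.573 \cdot 10^{6}$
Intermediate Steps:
$Y = - \frac{1805001}{5}$ ($Y = -2 + \frac{1}{5} \left(-1804991\right) = -2 - \frac{1804991}{5} = - \frac{1805001}{5} \approx -3.61 \cdot 10^{5}$)
$\left(-72979 + Y\right) + k = \left(-72979 - \frac{1805001}{5}\right) + 3007010 = - \frac{2169896}{5} + 3007010 = \frac{12865154}{5}$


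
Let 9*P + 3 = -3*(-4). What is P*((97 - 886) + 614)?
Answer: -175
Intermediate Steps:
P = 1 (P = -⅓ + (-3*(-4))/9 = -⅓ + (⅑)*12 = -⅓ + 4/3 = 1)
P*((97 - 886) + 614) = 1*((97 - 886) + 614) = 1*(-789 + 614) = 1*(-175) = -175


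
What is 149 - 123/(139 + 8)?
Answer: 7260/49 ≈ 148.16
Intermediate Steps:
149 - 123/(139 + 8) = 149 - 123/147 = 149 - 123*1/147 = 149 - 41/49 = 7260/49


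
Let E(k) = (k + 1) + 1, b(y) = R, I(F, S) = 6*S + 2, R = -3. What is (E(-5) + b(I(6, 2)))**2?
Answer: 36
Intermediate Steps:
I(F, S) = 2 + 6*S
b(y) = -3
E(k) = 2 + k (E(k) = (1 + k) + 1 = 2 + k)
(E(-5) + b(I(6, 2)))**2 = ((2 - 5) - 3)**2 = (-3 - 3)**2 = (-6)**2 = 36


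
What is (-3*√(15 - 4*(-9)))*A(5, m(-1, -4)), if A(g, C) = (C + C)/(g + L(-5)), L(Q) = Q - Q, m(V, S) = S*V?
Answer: -24*√51/5 ≈ -34.279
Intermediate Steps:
L(Q) = 0
A(g, C) = 2*C/g (A(g, C) = (C + C)/(g + 0) = (2*C)/g = 2*C/g)
(-3*√(15 - 4*(-9)))*A(5, m(-1, -4)) = (-3*√(15 - 4*(-9)))*(2*(-4*(-1))/5) = (-3*√(15 + 36))*(2*4*(⅕)) = -3*√51*(8/5) = -24*√51/5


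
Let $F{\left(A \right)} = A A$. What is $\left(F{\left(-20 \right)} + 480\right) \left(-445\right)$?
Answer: $-391600$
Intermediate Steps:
$F{\left(A \right)} = A^{2}$
$\left(F{\left(-20 \right)} + 480\right) \left(-445\right) = \left(\left(-20\right)^{2} + 480\right) \left(-445\right) = \left(400 + 480\right) \left(-445\right) = 880 \left(-445\right) = -391600$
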